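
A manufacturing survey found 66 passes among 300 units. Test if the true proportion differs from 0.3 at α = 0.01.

p̂ = 0.22, p₀ = 0.3. z = (p̂ - p₀)/√(p₀(1-p₀)/n) = -3.024. Critical: ±2.576. Reject H₀.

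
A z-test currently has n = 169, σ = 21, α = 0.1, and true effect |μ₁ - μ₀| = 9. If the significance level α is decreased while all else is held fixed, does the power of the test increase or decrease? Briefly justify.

Power decreases: a smaller α raises the critical value, so less of the H₁ sampling distribution falls in the rejection region.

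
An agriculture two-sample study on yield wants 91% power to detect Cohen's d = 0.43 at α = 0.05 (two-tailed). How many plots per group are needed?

z_{α/2} = 1.96, z_β = Φ⁻¹(0.91) = 1.341. For small effect (d = 0.43): n per group = 2(z_{α/2} + z_β)²/d² = 2(1.96 + 1.341)²/0.43² = 117.9 → 118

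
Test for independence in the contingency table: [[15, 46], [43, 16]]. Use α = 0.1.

χ² = 28.008. df = 1, critical = 2.706. Reject H₀. Variables are dependent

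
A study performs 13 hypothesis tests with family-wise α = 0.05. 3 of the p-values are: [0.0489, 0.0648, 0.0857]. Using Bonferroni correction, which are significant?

Bonferroni α = 0.05/13 = 0.00385. None of the given p-values are significant.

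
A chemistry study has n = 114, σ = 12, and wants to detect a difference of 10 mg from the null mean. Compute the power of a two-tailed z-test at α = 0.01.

SE = σ/√n = 12/√114 = 1.124. Non-centrality λ = d/SE = 10/1.124 = 8.898. Power ≈ Φ(λ - z_{α/2}) = Φ(8.898 - 2.576) = Φ(6.322) = 1.0.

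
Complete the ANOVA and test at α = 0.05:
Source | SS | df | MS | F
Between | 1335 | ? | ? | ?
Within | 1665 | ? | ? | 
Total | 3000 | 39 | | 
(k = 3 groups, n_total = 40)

df_between = 2, df_within = 37. MS_between = 667.5, MS_within = 45.0. F = 14.833, F_crit ≈ 3.252. Reject H₀.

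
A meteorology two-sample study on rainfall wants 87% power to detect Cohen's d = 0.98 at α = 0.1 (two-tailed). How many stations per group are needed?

z_{α/2} = 1.645, z_β = Φ⁻¹(0.87) = 1.126. For large effect (d = 0.98): n per group = 2(z_{α/2} + z_β)²/d² = 2(1.645 + 1.126)²/0.98² = 16.0 → 16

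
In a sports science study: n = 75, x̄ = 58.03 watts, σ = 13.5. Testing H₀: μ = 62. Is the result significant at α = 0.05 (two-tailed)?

z = (58.03 - 62)/(13.5/√75) = -2.547. Since |z| > 1.96, significant at α = 0.05.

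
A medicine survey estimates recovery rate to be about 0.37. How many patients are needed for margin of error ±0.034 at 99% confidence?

n = z²p(1-p)/E² = 2.576²×0.37×0.63/0.034² = 1338.1 → n = 1339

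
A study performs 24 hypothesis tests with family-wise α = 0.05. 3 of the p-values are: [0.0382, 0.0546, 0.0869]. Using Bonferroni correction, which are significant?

Bonferroni α = 0.05/24 = 0.00208. None of the given p-values are significant.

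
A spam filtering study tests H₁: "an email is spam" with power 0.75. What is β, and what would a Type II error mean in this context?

β = 1 - power = 1 - 0.75 = 0.25. A Type II error is failing to reject H₀ when H₀ is false (false negative) — here, failing to conclude that an email is spam when in fact it is true. Consequence: a spam email lands in the inbox.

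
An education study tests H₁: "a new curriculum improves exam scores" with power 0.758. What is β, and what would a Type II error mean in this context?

β = 1 - power = 1 - 0.758 = 0.242. A Type II error is failing to reject H₀ when H₀ is false (false negative) — here, failing to conclude that a new curriculum improves exam scores when in fact it is true. Consequence: keeping the old curriculum when the new one would have helped students.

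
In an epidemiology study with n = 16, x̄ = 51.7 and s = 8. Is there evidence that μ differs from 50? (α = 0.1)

t = (x̄ - μ₀)/(s/√n) = (51.7 - 50)/(8/√16) = 0.85. df = 15, critical t = ±1.753. Fail to reject H₀.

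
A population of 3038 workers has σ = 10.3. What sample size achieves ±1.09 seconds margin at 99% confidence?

Without FPC: n₀ = (2.576×10.3/1.09)² = 592.534. With FPC: n = n₀N/(n₀+N-1) = 496.0 → n = 496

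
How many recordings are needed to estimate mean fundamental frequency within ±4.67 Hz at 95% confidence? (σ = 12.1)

n = (z*σ/E)² = (1.96×12.1/4.67)² = 25.8 → n = 26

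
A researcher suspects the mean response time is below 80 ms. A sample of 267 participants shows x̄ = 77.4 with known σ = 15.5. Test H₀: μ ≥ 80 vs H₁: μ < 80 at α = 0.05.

z = -2.741. Critical value: -1.645. Reject H₀.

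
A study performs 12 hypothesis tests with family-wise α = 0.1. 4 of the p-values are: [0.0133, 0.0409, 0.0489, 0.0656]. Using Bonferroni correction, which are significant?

Bonferroni α = 0.1/12 = 0.00833. None of the given p-values are significant.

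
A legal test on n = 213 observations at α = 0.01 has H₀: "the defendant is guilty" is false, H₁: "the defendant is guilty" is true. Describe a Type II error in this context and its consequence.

Type II error: failing to reject H₀ when it is false — concluding that the defendant is guilty is not supported when in fact it is. Consequence: acquitting a guilty person.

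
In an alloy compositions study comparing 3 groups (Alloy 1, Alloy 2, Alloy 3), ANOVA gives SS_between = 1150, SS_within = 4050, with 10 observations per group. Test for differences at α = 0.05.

df_between = 2, df_within = 27. F = MS_between/MS_within = 575.0/150.0 = 3.833. F_crit ≈ 3.354. Reject H₀. At least one mean differs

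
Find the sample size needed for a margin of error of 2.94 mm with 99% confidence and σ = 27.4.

n = (z*σ/E)² = (2.576×27.4/2.94)² = 576.4 → n = 577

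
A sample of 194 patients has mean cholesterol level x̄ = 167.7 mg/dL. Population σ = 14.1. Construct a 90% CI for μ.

CI = x̄ ± z*(σ/√n) = 167.7 ± 1.645(14.1/√194) = 167.7 ± 1.67 = (166.03, 169.37)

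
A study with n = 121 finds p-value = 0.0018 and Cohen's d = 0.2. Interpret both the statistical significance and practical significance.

Statistically significant (p = 0.0018 < 0.05). Cohen's d = 0.2 indicates a small effect size. Both statistical and practical significance should be considered.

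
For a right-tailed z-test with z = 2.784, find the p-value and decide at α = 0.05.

p = P(Z > 2.784) = 1 - Φ(2.784) ≈ 0.0027. Since p < 0.05, reject H₀ (significant) at α = 0.05.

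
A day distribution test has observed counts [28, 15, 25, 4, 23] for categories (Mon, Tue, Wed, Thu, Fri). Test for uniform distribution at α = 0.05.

Expected = 19 each. χ² = Σ(O-E)²/E = 19.684. df = 4, critical value = 9.488. Reject H₀.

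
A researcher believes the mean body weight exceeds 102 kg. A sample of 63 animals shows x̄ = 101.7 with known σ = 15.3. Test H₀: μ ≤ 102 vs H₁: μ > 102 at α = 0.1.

z = -0.156. Critical value: 1.28. Fail to reject H₀.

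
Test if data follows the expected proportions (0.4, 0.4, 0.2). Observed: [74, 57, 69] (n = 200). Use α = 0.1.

Expected: [80.0, 80.0, 40.0]. χ² = 28.087. df = 2, critical = 4.605. Reject H₀.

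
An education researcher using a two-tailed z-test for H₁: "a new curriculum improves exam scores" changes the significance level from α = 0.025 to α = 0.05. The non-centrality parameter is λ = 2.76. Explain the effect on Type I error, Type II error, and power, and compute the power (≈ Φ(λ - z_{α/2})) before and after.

Increasing α from 0.025 to 0.05:
• Type I error rate increases (α is the Type I rate by definition).
• Critical value moves from z_{α/2} = 2.241 to 1.96, so power = Φ(λ - z_{α/2}) goes from Φ(2.76 - 2.241) = 0.698 to Φ(2.76 - 1.96) = 0.788.
• Type II error rate β = 1 - power therefore decreases (0.302 → 0.212).
Appropriate when false negatives are costly — here, keeping the old curriculum when the new one would have helped students.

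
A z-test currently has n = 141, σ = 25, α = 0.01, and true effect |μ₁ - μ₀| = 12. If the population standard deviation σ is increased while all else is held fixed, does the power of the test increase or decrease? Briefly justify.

Power decreases: a larger σ inflates the standard error σ/√n, pulling the sampling distribution under H₁ back toward the critical value.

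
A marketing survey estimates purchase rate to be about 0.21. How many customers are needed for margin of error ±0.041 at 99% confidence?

n = z²p(1-p)/E² = 2.576²×0.21×0.79/0.041² = 654.9 → n = 655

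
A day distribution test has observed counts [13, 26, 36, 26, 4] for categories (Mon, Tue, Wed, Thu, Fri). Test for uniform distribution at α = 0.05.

Expected = 21 each. χ² = Σ(O-E)²/E = 29.905. df = 4, critical value = 9.488. Reject H₀.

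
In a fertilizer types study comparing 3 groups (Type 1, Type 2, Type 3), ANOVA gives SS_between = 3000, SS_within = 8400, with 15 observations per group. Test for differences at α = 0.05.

df_between = 2, df_within = 42. F = MS_between/MS_within = 1500.0/200.0 = 7.5. F_crit ≈ 3.22. Reject H₀. At least one mean differs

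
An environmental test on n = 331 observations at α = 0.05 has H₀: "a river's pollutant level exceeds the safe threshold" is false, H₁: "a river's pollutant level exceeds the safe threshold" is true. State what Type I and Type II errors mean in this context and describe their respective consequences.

Type I (false positive): concluding that a river's pollutant level exceeds the safe threshold when it is not — shutting down a compliant factory unnecessarily. Type II (false negative): failing to conclude that a river's pollutant level exceeds the safe threshold when it is — allowing unsafe pollution to continue. Which is costlier depends on domain priorities and is a judgement call rather than a statistical fact.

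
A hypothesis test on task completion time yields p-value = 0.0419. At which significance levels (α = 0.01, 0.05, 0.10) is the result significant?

p = 0.0419. Significant at: α = 0.05, 0.1.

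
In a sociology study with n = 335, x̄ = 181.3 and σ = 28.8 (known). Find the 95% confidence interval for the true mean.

CI = x̄ ± z*(σ/√n) = 181.3 ± 1.96(28.8/√335) = 181.3 ± 3.08 = (178.22, 184.38)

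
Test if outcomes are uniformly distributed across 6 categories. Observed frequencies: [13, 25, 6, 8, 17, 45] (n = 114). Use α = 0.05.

Expected = 19 each. χ² = Σ(O-E)²/E = 54.842. df = 5, critical value = 11.07. Reject H₀.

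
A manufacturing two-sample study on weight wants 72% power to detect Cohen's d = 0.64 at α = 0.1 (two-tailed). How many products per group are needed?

z_{α/2} = 1.645, z_β = Φ⁻¹(0.72) = 0.583. For medium effect (d = 0.64): n per group = 2(z_{α/2} + z_β)²/d² = 2(1.645 + 0.583)²/0.64² = 24.2 → 25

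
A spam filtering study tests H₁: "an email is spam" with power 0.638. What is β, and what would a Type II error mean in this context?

β = 1 - power = 1 - 0.638 = 0.362. A Type II error is failing to reject H₀ when H₀ is false (false negative) — here, failing to conclude that an email is spam when in fact it is true. Consequence: a spam email lands in the inbox.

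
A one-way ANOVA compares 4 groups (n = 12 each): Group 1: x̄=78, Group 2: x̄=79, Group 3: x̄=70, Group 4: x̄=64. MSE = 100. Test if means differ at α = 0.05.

Grand mean = 72.75. SS_between = 1809.0, MS_between = 603.0. F = 6.03, F_crit ≈ 2.816. Reject H₀.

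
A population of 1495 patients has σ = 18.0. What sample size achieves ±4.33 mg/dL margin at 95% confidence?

Without FPC: n₀ = (1.96×18.0/4.33)² = 66.387. With FPC: n = n₀N/(n₀+N-1) = 63.6 → n = 64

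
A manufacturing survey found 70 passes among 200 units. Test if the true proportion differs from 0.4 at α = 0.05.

p̂ = 0.35, p₀ = 0.4. z = (p̂ - p₀)/√(p₀(1-p₀)/n) = -1.443. Critical: ±1.96. Fail to reject H₀.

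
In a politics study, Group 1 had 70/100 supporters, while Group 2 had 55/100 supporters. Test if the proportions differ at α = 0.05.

p̂₁ = 0.7, p̂₂ = 0.55, pooled p̂ = 0.625. z = 2.191. Critical: ±1.96. Reject H₀.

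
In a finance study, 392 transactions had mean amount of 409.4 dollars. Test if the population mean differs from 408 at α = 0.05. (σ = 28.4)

z = (x̄ - μ₀)/(σ/√n) = (409.4 - 408)/(28.4/√392) = 0.976. Critical value: ±1.96. Since |0.976| ≤ 1.96, Fail to reject H₀.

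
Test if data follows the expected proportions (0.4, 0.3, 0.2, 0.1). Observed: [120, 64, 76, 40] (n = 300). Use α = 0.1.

Expected: [120.0, 90.0, 60.0, 30.0]. χ² = 15.111. df = 3, critical = 6.251. Reject H₀.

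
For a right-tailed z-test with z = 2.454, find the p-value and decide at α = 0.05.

p = P(Z > 2.454) = 1 - Φ(2.454) ≈ 0.0071. Since p < 0.05, reject H₀ (significant) at α = 0.05.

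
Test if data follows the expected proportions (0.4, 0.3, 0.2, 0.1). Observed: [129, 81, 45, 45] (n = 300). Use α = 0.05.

Expected: [120.0, 90.0, 60.0, 30.0]. χ² = 12.825. df = 3, critical = 7.815. Reject H₀.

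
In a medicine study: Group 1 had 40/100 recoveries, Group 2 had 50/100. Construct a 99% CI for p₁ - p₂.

p̂₁ = 0.4, p̂₂ = 0.5. Difference = -0.1. CI = (-0.28, 0.08)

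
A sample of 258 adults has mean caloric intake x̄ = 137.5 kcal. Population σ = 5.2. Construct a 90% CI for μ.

CI = x̄ ± z*(σ/√n) = 137.5 ± 1.645(5.2/√258) = 137.5 ± 0.53 = (136.97, 138.03)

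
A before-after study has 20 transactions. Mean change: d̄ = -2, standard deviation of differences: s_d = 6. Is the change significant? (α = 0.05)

t = d̄/(s_d/√n) = -2/(6/√20) = -1.491. df = 19, critical t = ±2.093. Fail to reject H₀.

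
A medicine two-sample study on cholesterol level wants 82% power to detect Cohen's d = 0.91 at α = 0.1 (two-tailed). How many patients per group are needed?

z_{α/2} = 1.645, z_β = Φ⁻¹(0.82) = 0.915. For large effect (d = 0.91): n per group = 2(z_{α/2} + z_β)²/d² = 2(1.645 + 0.915)²/0.91² = 15.8 → 16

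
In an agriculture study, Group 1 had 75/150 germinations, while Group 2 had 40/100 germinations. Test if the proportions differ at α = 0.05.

p̂₁ = 0.5, p̂₂ = 0.4, pooled p̂ = 0.46. z = 1.554. Critical: ±1.96. Fail to reject H₀.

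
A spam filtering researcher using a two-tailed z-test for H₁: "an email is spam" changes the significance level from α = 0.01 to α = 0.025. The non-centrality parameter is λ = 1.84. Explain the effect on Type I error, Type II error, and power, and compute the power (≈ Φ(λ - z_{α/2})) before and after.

Increasing α from 0.01 to 0.025:
• Type I error rate increases (α is the Type I rate by definition).
• Critical value moves from z_{α/2} = 2.576 to 2.241, so power = Φ(λ - z_{α/2}) goes from Φ(1.84 - 2.576) = 0.231 to Φ(1.84 - 2.241) = 0.344.
• Type II error rate β = 1 - power therefore decreases (0.769 → 0.656).
Appropriate when false negatives are costly — here, a spam email lands in the inbox.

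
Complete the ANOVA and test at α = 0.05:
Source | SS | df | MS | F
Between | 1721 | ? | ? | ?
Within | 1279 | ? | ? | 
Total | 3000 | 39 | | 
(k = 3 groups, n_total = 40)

df_between = 2, df_within = 37. MS_between = 860.5, MS_within = 34.57. F = 24.893, F_crit ≈ 3.252. Reject H₀.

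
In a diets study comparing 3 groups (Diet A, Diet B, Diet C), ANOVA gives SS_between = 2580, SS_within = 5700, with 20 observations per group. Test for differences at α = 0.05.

df_between = 2, df_within = 57. F = MS_between/MS_within = 1290.0/100.0 = 12.9. F_crit ≈ 3.159. Reject H₀. At least one mean differs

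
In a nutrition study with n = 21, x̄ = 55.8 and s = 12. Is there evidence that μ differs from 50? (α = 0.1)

t = (x̄ - μ₀)/(s/√n) = (55.8 - 50)/(12/√21) = 2.215. df = 20, critical t = ±1.725. Reject H₀.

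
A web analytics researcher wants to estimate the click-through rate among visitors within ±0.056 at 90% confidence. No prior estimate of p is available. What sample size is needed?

Conservative approach: use p = 0.5 (maximizes p(1-p) = 0.25). n = z²(0.25)/E² = 1.645²×0.25/0.056² = 215.7 → n = 216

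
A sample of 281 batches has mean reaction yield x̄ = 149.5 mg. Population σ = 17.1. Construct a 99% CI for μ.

CI = x̄ ± z*(σ/√n) = 149.5 ± 2.576(17.1/√281) = 149.5 ± 2.63 = (146.87, 152.13)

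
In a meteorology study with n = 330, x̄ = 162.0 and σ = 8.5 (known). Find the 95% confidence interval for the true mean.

CI = x̄ ± z*(σ/√n) = 162.0 ± 1.96(8.5/√330) = 162.0 ± 0.92 = (161.08, 162.92)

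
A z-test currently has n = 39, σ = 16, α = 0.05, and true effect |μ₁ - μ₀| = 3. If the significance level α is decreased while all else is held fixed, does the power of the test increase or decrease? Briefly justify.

Power decreases: a smaller α raises the critical value, so less of the H₁ sampling distribution falls in the rejection region.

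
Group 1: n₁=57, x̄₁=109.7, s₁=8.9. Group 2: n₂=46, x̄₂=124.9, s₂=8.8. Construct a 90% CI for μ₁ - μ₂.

Difference = -15.2. SE = √(8.9²/57 + 8.8²/46) = 1.753. CI = (-18.08, -12.32)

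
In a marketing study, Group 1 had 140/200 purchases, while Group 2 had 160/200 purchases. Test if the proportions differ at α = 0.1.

p̂₁ = 0.7, p̂₂ = 0.8, pooled p̂ = 0.75. z = -2.309. Critical: ±1.645. Reject H₀.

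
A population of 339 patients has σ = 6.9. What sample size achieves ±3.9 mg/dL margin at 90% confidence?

Without FPC: n₀ = (1.645×6.9/3.9)² = 8.47. With FPC: n = n₀N/(n₀+N-1) = 8.3 → n = 9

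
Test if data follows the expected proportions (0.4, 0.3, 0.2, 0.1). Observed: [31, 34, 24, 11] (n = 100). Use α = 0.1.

Expected: [40.0, 30.0, 20.0, 10.0]. χ² = 3.458. df = 3, critical = 6.251. Fail to reject H₀.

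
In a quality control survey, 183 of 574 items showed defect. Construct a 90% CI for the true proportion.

p̂ = 0.319. CI = p̂ ± z*√(p̂(1-p̂)/n) = (0.287, 0.351)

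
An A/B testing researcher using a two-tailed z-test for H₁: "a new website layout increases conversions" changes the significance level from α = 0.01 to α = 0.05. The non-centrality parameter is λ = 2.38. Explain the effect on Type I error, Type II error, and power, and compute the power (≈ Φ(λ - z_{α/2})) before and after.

Increasing α from 0.01 to 0.05:
• Type I error rate increases (α is the Type I rate by definition).
• Critical value moves from z_{α/2} = 2.576 to 1.96, so power = Φ(λ - z_{α/2}) goes from Φ(2.38 - 2.576) = 0.422 to Φ(2.38 - 1.96) = 0.663.
• Type II error rate β = 1 - power therefore decreases (0.578 → 0.337).
Appropriate when false negatives are costly — here, discarding a layout that would have improved conversions — lost revenue.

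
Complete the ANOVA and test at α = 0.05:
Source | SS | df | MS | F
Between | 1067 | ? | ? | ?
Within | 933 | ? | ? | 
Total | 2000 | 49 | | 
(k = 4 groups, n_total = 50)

df_between = 3, df_within = 46. MS_between = 355.67, MS_within = 20.28. F = 17.536, F_crit ≈ 2.807. Reject H₀.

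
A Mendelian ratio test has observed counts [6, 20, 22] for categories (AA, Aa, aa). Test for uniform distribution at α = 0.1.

Expected = 16 each. χ² = Σ(O-E)²/E = 9.5. df = 2, critical value = 4.605. Reject H₀.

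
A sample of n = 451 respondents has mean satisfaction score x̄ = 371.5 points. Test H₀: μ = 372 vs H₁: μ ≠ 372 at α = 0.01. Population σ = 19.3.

z = (x̄ - μ₀)/(σ/√n) = (371.5 - 372)/(19.3/√451) = -0.55. Critical value: ±2.576. Since |-0.55| ≤ 2.576, Fail to reject H₀.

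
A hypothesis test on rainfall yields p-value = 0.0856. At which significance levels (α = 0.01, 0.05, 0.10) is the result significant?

p = 0.0856. Significant at: α = 0.1.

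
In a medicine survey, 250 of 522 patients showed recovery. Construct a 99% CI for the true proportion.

p̂ = 0.479. CI = p̂ ± z*√(p̂(1-p̂)/n) = (0.423, 0.535)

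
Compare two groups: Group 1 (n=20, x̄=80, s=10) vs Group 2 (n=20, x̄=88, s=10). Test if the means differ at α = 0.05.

Pooled sp = 10.0. t = -2.53, df = 38. Critical t = ±2.024. Reject H₀.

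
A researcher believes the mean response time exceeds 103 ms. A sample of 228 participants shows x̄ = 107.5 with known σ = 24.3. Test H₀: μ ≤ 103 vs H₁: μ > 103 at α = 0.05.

z = 2.796. Critical value: 1.645. Reject H₀.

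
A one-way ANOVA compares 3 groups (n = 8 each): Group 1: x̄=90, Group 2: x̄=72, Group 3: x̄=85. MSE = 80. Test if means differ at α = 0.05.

Grand mean = 82.33. SS_between = 1381.33, MS_between = 690.67. F = 8.633, F_crit ≈ 3.467. Reject H₀.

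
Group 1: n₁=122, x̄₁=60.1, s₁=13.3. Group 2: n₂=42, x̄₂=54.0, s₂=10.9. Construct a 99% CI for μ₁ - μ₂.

Difference = 6.1. SE = √(13.3²/122 + 10.9²/42) = 2.069. CI = (0.77, 11.43)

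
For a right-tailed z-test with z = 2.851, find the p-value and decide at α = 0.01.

p = P(Z > 2.851) = 1 - Φ(2.851) ≈ 0.0022. Since p < 0.01, reject H₀ (significant) at α = 0.01.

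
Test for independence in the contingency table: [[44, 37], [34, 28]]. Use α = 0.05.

χ² = 0.004. df = 1, critical = 3.841. Fail to reject H₀. No evidence of dependence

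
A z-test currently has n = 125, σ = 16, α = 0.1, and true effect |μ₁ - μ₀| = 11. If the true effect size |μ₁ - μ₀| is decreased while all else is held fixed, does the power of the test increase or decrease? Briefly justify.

Power decreases: a smaller true effect decreases the non-centrality λ = |μ₁ - μ₀|/(σ/√n).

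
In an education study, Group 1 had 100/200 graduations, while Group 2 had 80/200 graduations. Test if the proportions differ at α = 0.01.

p̂₁ = 0.5, p̂₂ = 0.4, pooled p̂ = 0.45. z = 2.01. Critical: ±2.576. Fail to reject H₀.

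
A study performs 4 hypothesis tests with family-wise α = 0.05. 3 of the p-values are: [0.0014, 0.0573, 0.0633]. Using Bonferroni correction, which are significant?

Bonferroni α = 0.05/4 = 0.0125. Significant p-values: [0.0014]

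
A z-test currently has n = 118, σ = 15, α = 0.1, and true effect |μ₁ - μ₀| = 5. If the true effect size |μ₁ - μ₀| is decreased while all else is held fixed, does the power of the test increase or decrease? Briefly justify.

Power decreases: a smaller true effect decreases the non-centrality λ = |μ₁ - μ₀|/(σ/√n).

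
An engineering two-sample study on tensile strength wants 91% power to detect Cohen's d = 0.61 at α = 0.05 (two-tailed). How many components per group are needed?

z_{α/2} = 1.96, z_β = Φ⁻¹(0.91) = 1.341. For medium effect (d = 0.61): n per group = 2(z_{α/2} + z_β)²/d² = 2(1.96 + 1.341)²/0.61² = 58.6 → 59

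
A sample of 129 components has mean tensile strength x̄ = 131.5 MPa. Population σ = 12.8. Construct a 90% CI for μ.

CI = x̄ ± z*(σ/√n) = 131.5 ± 1.645(12.8/√129) = 131.5 ± 1.85 = (129.65, 133.35)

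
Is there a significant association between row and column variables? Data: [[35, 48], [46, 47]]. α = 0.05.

χ² = 0.939. df = 1, critical = 3.841. Fail to reject H₀. No evidence of dependence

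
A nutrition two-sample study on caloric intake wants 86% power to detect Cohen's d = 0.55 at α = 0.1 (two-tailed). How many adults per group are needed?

z_{α/2} = 1.645, z_β = Φ⁻¹(0.86) = 1.08. For medium effect (d = 0.55): n per group = 2(z_{α/2} + z_β)²/d² = 2(1.645 + 1.08)²/0.55² = 49.1 → 50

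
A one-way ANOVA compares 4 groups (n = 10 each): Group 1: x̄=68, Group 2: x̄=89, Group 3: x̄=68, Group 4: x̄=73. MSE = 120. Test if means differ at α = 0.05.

Grand mean = 74.5. SS_between = 2970.0, MS_between = 990.0. F = 8.25, F_crit ≈ 2.866. Reject H₀.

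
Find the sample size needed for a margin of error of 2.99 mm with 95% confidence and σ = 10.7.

n = (z*σ/E)² = (1.96×10.7/2.99)² = 49.2 → n = 50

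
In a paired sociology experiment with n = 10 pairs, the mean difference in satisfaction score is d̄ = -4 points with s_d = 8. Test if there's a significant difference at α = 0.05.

t = d̄/(s_d/√n) = -4/(8/√10) = -1.581. df = 9, critical t = ±2.262. Fail to reject H₀.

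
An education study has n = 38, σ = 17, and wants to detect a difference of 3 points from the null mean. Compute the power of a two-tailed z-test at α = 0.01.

SE = σ/√n = 17/√38 = 2.758. Non-centrality λ = d/SE = 3/2.758 = 1.088. Power ≈ Φ(λ - z_{α/2}) = Φ(1.088 - 2.576) = Φ(-1.488) = 0.068.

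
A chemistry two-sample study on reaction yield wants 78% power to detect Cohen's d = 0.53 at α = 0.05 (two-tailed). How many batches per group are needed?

z_{α/2} = 1.96, z_β = Φ⁻¹(0.78) = 0.772. For medium effect (d = 0.53): n per group = 2(z_{α/2} + z_β)²/d² = 2(1.96 + 0.772)²/0.53² = 53.1 → 54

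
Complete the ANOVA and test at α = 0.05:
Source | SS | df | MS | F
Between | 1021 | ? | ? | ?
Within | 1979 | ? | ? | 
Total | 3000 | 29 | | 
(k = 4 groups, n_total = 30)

df_between = 3, df_within = 26. MS_between = 340.33, MS_within = 76.12. F = 4.471, F_crit ≈ 2.975. Reject H₀.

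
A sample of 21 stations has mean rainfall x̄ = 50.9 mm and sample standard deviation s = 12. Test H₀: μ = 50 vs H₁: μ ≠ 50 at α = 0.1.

t = (x̄ - μ₀)/(s/√n) = (50.9 - 50)/(12/√21) = 0.344. df = 20, critical t = ±1.725. Fail to reject H₀.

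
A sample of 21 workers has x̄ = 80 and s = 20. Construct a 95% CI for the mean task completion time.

CI = x̄ ± t*(s/√n) = 80 ± 2.086(20/√21) = (70.9, 89.1)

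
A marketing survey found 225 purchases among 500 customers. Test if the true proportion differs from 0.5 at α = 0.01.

p̂ = 0.45, p₀ = 0.5. z = (p̂ - p₀)/√(p₀(1-p₀)/n) = -2.236. Critical: ±2.576. Fail to reject H₀.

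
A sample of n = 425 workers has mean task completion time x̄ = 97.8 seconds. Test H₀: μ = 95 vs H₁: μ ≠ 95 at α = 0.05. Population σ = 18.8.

z = (x̄ - μ₀)/(σ/√n) = (97.8 - 95)/(18.8/√425) = 3.07. Critical value: ±1.96. Since |3.07| > 1.96, Reject H₀.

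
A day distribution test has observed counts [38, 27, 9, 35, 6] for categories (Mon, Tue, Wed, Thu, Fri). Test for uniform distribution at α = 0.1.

Expected = 23 each. χ² = Σ(O-E)²/E = 37.826. df = 4, critical value = 7.779. Reject H₀.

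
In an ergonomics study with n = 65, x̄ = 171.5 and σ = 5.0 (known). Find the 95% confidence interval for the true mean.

CI = x̄ ± z*(σ/√n) = 171.5 ± 1.96(5.0/√65) = 171.5 ± 1.22 = (170.28, 172.72)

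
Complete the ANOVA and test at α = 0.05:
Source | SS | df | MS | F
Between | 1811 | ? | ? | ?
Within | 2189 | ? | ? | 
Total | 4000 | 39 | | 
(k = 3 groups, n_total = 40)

df_between = 2, df_within = 37. MS_between = 905.5, MS_within = 59.16. F = 15.305, F_crit ≈ 3.252. Reject H₀.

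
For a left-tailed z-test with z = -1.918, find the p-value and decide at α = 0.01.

p = P(Z < -1.918) = Φ(-1.918) ≈ 0.0276. Since p ≥ 0.01, fail to reject H₀ (not significant) at α = 0.01.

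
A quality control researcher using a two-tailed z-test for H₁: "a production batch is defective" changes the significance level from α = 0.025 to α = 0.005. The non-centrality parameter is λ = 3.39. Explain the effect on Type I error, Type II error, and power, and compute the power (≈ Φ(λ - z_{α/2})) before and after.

Decreasing α from 0.025 to 0.005:
• Type I error rate decreases (α is the Type I rate by definition).
• Critical value moves from z_{α/2} = 2.241 to 2.807, so power = Φ(λ - z_{α/2}) goes from Φ(3.39 - 2.241) = 0.875 to Φ(3.39 - 2.807) = 0.72.
• Type II error rate β = 1 - power therefore increases (0.125 → 0.28).
Appropriate when false positives are costly — here, scrapping a good batch — wasted material and cost for no reason.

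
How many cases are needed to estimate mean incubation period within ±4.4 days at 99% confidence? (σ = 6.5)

n = (z*σ/E)² = (2.576×6.5/4.4)² = 14.5 → n = 15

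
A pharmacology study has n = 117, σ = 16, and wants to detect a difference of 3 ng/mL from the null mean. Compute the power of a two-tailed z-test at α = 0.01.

SE = σ/√n = 16/√117 = 1.479. Non-centrality λ = d/SE = 3/1.479 = 2.028. Power ≈ Φ(λ - z_{α/2}) = Φ(2.028 - 2.576) = Φ(-0.548) = 0.292.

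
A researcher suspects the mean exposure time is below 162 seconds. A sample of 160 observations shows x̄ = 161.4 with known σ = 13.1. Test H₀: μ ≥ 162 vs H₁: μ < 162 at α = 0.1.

z = -0.579. Critical value: -1.28. Fail to reject H₀.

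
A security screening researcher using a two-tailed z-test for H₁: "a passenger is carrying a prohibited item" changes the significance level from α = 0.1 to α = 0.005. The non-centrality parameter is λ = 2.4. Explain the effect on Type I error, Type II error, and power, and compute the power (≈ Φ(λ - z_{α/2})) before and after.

Decreasing α from 0.1 to 0.005:
• Type I error rate decreases (α is the Type I rate by definition).
• Critical value moves from z_{α/2} = 1.645 to 2.807, so power = Φ(λ - z_{α/2}) goes from Φ(2.4 - 1.645) = 0.775 to Φ(2.4 - 2.807) = 0.342.
• Type II error rate β = 1 - power therefore increases (0.225 → 0.658).
Appropriate when false positives are costly — here, detaining an innocent passenger — delay and inconvenience.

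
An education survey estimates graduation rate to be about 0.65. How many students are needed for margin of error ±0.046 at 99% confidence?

n = z²p(1-p)/E² = 2.576²×0.65×0.35/0.046² = 713.4 → n = 714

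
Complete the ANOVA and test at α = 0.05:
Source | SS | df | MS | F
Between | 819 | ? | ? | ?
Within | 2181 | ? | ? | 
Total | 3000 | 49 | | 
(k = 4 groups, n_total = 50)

df_between = 3, df_within = 46. MS_between = 273.0, MS_within = 47.41. F = 5.758, F_crit ≈ 2.807. Reject H₀.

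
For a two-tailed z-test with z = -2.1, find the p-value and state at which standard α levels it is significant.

p = 2·P(Z > |-2.1|) = 2·(1 - Φ(2.1)) ≈ 0.0357. Significant at α = 0.1; Significant at α = 0.05.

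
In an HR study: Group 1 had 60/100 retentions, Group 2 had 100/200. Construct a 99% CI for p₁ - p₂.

p̂₁ = 0.6, p̂₂ = 0.5. Difference = 0.1. CI = (-0.056, 0.256)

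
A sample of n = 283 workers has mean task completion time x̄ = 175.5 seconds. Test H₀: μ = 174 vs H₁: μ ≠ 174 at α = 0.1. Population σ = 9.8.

z = (x̄ - μ₀)/(σ/√n) = (175.5 - 174)/(9.8/√283) = 2.575. Critical value: ±1.645. Since |2.575| > 1.645, Reject H₀.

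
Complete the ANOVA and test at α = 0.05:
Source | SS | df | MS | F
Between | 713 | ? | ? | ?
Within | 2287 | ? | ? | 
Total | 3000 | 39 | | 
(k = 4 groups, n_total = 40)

df_between = 3, df_within = 36. MS_between = 237.67, MS_within = 63.53. F = 3.741, F_crit ≈ 2.866. Reject H₀.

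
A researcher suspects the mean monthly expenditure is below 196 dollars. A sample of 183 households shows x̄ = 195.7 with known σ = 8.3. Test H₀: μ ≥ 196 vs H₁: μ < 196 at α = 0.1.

z = -0.489. Critical value: -1.28. Fail to reject H₀.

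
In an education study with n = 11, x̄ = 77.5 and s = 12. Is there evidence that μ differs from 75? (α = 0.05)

t = (x̄ - μ₀)/(s/√n) = (77.5 - 75)/(12/√11) = 0.691. df = 10, critical t = ±2.228. Fail to reject H₀.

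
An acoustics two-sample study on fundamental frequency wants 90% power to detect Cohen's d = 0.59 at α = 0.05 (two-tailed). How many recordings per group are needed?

z_{α/2} = 1.96, z_β = Φ⁻¹(0.9) = 1.282. For medium effect (d = 0.59): n per group = 2(z_{α/2} + z_β)²/d² = 2(1.96 + 1.282)²/0.59² = 60.4 → 61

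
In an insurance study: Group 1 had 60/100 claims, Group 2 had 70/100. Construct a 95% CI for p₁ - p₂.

p̂₁ = 0.6, p̂₂ = 0.7. Difference = -0.1. CI = (-0.231, 0.031)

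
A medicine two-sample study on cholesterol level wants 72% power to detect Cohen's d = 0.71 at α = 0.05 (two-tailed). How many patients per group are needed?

z_{α/2} = 1.96, z_β = Φ⁻¹(0.72) = 0.583. For medium effect (d = 0.71): n per group = 2(z_{α/2} + z_β)²/d² = 2(1.96 + 0.583)²/0.71² = 25.7 → 26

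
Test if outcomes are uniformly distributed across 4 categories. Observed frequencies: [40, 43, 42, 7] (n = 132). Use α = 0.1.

Expected = 33 each. χ² = Σ(O-E)²/E = 27.455. df = 3, critical value = 6.251. Reject H₀.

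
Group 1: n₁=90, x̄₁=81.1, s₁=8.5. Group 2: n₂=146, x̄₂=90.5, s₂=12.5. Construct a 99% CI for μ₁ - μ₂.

Difference = -9.4. SE = √(8.5²/90 + 12.5²/146) = 1.369. CI = (-12.93, -5.87)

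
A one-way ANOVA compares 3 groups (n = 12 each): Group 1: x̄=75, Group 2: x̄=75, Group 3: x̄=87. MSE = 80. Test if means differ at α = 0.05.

Grand mean = 79.0. SS_between = 1152.0, MS_between = 576.0. F = 7.2, F_crit ≈ 3.285. Reject H₀.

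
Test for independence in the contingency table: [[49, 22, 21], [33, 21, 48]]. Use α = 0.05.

χ² = 13.23. df = 2, critical = 5.991. Reject H₀. Variables are dependent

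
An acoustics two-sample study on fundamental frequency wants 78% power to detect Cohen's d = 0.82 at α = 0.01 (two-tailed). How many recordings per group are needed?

z_{α/2} = 2.576, z_β = Φ⁻¹(0.78) = 0.772. For large effect (d = 0.82): n per group = 2(z_{α/2} + z_β)²/d² = 2(2.576 + 0.772)²/0.82² = 33.3 → 34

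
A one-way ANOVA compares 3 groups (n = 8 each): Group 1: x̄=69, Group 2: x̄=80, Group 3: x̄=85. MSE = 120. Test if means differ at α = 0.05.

Grand mean = 78.0. SS_between = 1072.0, MS_between = 536.0. F = 4.467, F_crit ≈ 3.467. Reject H₀.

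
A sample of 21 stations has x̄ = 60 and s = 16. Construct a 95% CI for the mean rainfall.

CI = x̄ ± t*(s/√n) = 60 ± 2.086(16/√21) = (52.72, 67.28)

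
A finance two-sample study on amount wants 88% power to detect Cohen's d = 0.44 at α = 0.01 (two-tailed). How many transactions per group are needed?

z_{α/2} = 2.576, z_β = Φ⁻¹(0.88) = 1.175. For small effect (d = 0.44): n per group = 2(z_{α/2} + z_β)²/d² = 2(2.576 + 1.175)²/0.44² = 145.4 → 146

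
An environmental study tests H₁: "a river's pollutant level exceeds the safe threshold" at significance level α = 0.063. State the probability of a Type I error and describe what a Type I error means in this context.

P(Type I error) = α = 0.063. A Type I error is rejecting H₀ when H₀ is actually true (false positive) — here, concluding that a river's pollutant level exceeds the safe threshold when in fact this is not the case. Consequence: shutting down a compliant factory unnecessarily.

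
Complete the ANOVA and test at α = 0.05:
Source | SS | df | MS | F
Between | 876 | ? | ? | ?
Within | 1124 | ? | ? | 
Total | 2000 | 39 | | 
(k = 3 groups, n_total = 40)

df_between = 2, df_within = 37. MS_between = 438.0, MS_within = 30.38. F = 14.418, F_crit ≈ 3.252. Reject H₀.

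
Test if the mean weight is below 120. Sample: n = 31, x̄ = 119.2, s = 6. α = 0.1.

t = (119.2 - 120)/(6/√31) = -0.742, df = 30. Critical t = -1.31. Fail to reject H₀.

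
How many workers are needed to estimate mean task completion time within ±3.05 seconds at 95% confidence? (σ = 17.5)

n = (z*σ/E)² = (1.96×17.5/3.05)² = 126.5 → n = 127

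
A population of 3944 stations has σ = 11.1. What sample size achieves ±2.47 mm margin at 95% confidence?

Without FPC: n₀ = (1.96×11.1/2.47)² = 77.583. With FPC: n = n₀N/(n₀+N-1) = 76.1 → n = 77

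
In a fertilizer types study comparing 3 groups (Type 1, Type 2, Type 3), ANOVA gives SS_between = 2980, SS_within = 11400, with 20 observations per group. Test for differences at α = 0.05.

df_between = 2, df_within = 57. F = MS_between/MS_within = 1490.0/200.0 = 7.45. F_crit ≈ 3.159. Reject H₀. At least one mean differs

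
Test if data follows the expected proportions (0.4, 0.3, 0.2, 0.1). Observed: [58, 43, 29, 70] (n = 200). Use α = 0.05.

Expected: [80.0, 60.0, 40.0, 20.0]. χ² = 138.892. df = 3, critical = 7.815. Reject H₀.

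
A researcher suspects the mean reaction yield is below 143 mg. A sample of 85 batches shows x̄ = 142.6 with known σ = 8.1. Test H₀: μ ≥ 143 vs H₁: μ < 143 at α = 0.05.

z = -0.455. Critical value: -1.645. Fail to reject H₀.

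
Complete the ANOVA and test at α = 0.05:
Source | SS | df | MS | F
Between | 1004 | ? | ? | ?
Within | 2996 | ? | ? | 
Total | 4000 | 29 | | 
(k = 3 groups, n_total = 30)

df_between = 2, df_within = 27. MS_between = 502.0, MS_within = 110.96. F = 4.524, F_crit ≈ 3.354. Reject H₀.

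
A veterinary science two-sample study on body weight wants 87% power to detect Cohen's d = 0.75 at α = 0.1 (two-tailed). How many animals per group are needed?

z_{α/2} = 1.645, z_β = Φ⁻¹(0.87) = 1.126. For medium effect (d = 0.75): n per group = 2(z_{α/2} + z_β)²/d² = 2(1.645 + 1.126)²/0.75² = 27.3 → 28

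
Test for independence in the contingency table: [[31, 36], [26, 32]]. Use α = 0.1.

χ² = 0.026. df = 1, critical = 2.706. Fail to reject H₀. No evidence of dependence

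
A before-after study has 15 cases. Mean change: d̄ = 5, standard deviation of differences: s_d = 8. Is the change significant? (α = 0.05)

t = d̄/(s_d/√n) = 5/(8/√15) = 2.421. df = 14, critical t = ±2.145. Reject H₀.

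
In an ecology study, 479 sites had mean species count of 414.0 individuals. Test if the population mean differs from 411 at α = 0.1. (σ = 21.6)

z = (x̄ - μ₀)/(σ/√n) = (414.0 - 411)/(21.6/√479) = 3.04. Critical value: ±1.645. Since |3.04| > 1.645, Reject H₀.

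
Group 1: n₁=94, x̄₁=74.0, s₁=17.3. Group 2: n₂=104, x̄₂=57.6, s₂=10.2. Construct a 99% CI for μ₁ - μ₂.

Difference = 16.4. SE = √(17.3²/94 + 10.2²/104) = 2.046. CI = (11.13, 21.67)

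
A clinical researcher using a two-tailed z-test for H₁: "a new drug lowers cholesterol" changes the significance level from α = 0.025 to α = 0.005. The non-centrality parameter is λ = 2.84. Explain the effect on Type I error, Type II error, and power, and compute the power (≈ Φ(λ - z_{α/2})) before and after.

Decreasing α from 0.025 to 0.005:
• Type I error rate decreases (α is the Type I rate by definition).
• Critical value moves from z_{α/2} = 2.241 to 2.807, so power = Φ(λ - z_{α/2}) goes from Φ(2.84 - 2.241) = 0.725 to Φ(2.84 - 2.807) = 0.513.
• Type II error rate β = 1 - power therefore increases (0.275 → 0.487).
Appropriate when false positives are costly — here, approving an ineffective drug — patients take a useless medication and may skip effective alternatives.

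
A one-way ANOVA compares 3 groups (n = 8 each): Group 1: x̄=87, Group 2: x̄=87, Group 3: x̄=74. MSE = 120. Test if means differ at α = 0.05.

Grand mean = 82.67. SS_between = 901.33, MS_between = 450.67. F = 3.756, F_crit ≈ 3.467. Reject H₀.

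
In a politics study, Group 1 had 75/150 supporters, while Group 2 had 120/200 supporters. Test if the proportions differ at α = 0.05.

p̂₁ = 0.5, p̂₂ = 0.6, pooled p̂ = 0.557. z = -1.864. Critical: ±1.96. Fail to reject H₀.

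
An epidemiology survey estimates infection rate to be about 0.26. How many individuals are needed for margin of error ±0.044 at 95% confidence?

n = z²p(1-p)/E² = 1.96²×0.26×0.74/0.044² = 381.8 → n = 382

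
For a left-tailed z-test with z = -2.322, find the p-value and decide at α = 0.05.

p = P(Z < -2.322) = Φ(-2.322) ≈ 0.0101. Since p < 0.05, reject H₀ (significant) at α = 0.05.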